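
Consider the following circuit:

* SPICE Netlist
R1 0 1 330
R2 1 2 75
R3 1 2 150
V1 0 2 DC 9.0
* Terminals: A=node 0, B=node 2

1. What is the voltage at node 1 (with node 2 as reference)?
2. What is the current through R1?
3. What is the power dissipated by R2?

Nodal analysis, taking node 2 as the 0 V reference.
Source V1 fixes V_0 = 9 V.
KCL at each unknown node (sum of currents leaving = 0; resistances in Ω):
  Node 1: (V_1 - 9)/330 + (V_1 - 0)/75 + (V_1 - 0)/150 = 0
Collecting terms: 0.02303 × V_1 = 0.02727  =>  V_1 = 1.184 V
Part 1:
  Read off the nodal solution: V_1 = 1.184 V
Part 2:
  I_R1 = (V_0 - V_1)/R1 = (9 - 1.184)/330 = 0.02368 A
  Magnitude: I_R1 = 0.02368 A
Part 3:
  I_R2 = (V_1 - V_2)/R2 = (1.184 - 0)/75 = 0.01579 A
  P_R2 = I_R2² × R2 = (0.01579)² × 75 = 0.0187 W

Final answers:
1. V_1 = 1.184 V
2. I_R1 = 0.02368 A
3. P_R2 = 0.0187 W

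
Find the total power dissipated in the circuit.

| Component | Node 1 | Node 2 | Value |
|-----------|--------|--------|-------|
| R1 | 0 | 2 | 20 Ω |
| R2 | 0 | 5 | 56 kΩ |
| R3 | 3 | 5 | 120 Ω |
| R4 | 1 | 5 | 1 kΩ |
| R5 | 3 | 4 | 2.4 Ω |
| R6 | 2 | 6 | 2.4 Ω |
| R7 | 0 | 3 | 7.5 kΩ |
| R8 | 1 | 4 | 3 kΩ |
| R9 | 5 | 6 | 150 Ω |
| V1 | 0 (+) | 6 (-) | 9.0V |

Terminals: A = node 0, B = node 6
Nodal analysis, taking node 6 as the 0 V reference.
Source V1 fixes V_0 = 9 V.
KCL at each unknown node (sum of currents leaving = 0; resistances in Ω):
  Node 1: (V_1 - V_5)/1000 + (V_1 - V_4)/3000 = 0
  Node 2: (V_2 - 9)/20 + (V_2 - 0)/2.4 = 0
  Node 3: (V_3 - V_5)/120 + (V_3 - V_4)/2.4 + (V_3 - 9)/7500 = 0
  Node 4: (V_4 - V_3)/2.4 + (V_4 - V_1)/3000 = 0
  Node 5: (V_5 - 9)/56000 + (V_5 - V_3)/120 + (V_5 - V_1)/1000 + (V_5 - 0)/150 = 0
Collecting terms (coefficients in siemens):
  0.001333·V_1 - 0.0003333·V_4 - 0.001·V_5 = 0
  0.4667·V_2 = 0.45
  0.4251·V_3 - 0.4167·V_4 - 0.008333·V_5 = 0.0012
  0.417·V_4 - 0.0003333·V_1 - 0.4167·V_3 = 0
  0.01602·V_5 - 0.001·V_1 - 0.008333·V_3 = 0.0001607
Solving these 5 simultaneous equations (Gaussian elimination) gives:
  V_1 = 0.2306 V, V_2 = 0.9643 V, V_3 = 0.3316 V, V_4 = 0.3315 V
  V_5 = 0.1969 V
Power in each resistor, P = (ΔV)²/R:
  P_R1 = (9 - 0.9643)²/20 = 3.229 W
  P_R2 = (9 - 0.1969)²/56000 = 0.001384 W
  P_R3 = (0.3316 - 0.1969)²/120 = 0.0001511 W
  P_R4 = (0.2306 - 0.1969)²/1000 = 0.000001132 W
  P_R5 = (0.3316 - 0.3315)²/2.4 = 0.000000002717 W
  P_R6 = (0.9643 - 0)²/2.4 = 0.3874 W
  P_R7 = (9 - 0.3316)²/7500 = 0.01002 W
  P_R8 = (0.2306 - 0.3315)²/3000 = 0.000003396 W
  P_R9 = (0.1969 - 0)²/150 = 0.0002586 W
P_total = P_R1 + P_R2 + P_R3 + P_R4 + P_R5 + P_R6 + P_R7 + P_R8 + P_R9 = 3.628 W

Final answer: 3.628 W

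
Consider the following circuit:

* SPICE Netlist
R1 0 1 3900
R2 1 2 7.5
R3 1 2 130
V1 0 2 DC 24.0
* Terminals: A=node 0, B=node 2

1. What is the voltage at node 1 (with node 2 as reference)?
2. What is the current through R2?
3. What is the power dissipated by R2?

Nodal analysis, taking node 2 as the 0 V reference.
Source V1 fixes V_0 = 24 V.
KCL at each unknown node (sum of currents leaving = 0; resistances in Ω):
  Node 1: (V_1 - 24)/3900 + (V_1 - 0)/7.5 + (V_1 - 0)/130 = 0
Collecting terms: 0.1413 × V_1 = 0.006154  =>  V_1 = 0.04356 V
Part 1:
  Read off the nodal solution: V_1 = 0.04356 V
Part 2:
  I_R2 = (V_1 - V_2)/R2 = (0.04356 - 0)/7.5 = 0.005808 A
  Magnitude: I_R2 = 0.005808 A
Part 3:
  I_R2 = (V_1 - V_2)/R2 = (0.04356 - 0)/7.5 = 0.005808 A
  P_R2 = I_R2² × R2 = (0.005808)² × 7.5 = 0.000253 W

Final answers:
1. V_1 = 0.04356 V
2. I_R2 = 0.005808 A
3. P_R2 = 0.000253 W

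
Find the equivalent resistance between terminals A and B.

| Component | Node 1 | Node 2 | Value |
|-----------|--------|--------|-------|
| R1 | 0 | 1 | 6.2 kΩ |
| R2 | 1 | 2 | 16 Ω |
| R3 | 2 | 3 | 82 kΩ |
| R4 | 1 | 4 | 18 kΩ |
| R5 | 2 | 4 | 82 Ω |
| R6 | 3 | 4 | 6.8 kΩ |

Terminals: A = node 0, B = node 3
The network is not a plain series/parallel combination. Inject a 1 A test current into terminal A (node 0) and return it from terminal B (node 3); then R_eq = V_A / (1 A).
Nodal analysis, taking node 3 as the 0 V reference.
Current source I_test pushes 1 A into node 0 and draws it out of node 3.
KCL at each unknown node (sum of currents leaving = 0; resistances in Ω):
  Node 0: (V_0 - V_1)/6200 - 1 = 0
  Node 1: (V_1 - V_0)/6200 + (V_1 - V_2)/16 + (V_1 - V_4)/18000 = 0
  Node 2: (V_2 - V_1)/16 + (V_2 - 0)/82000 + (V_2 - V_4)/82 = 0
  Node 4: (V_4 - V_1)/18000 + (V_4 - V_2)/82 + (V_4 - 0)/6800 = 0
Collecting terms (coefficients in siemens):
  0.0001613·V_0 - 0.0001613·V_1 = 1
  0.06272·V_1 - 0.0001613·V_0 - 0.0625·V_2 - 0.00005556·V_4 = 0
  0.07471·V_2 - 0.0625·V_1 - 0.0122·V_4 = 0
  0.0124·V_4 - 0.00005556·V_1 - 0.0122·V_2 = 0
Solving these 4 simultaneous equations (Gaussian elimination) gives:
  V_0 = 12560 V, V_1 = 6365 V, V_2 = 6349 V, V_4 = 6274 V
R_eq = V_0 / 1 A = 12560 Ω = 12.56 kΩ

Final answer: 12.56 kΩ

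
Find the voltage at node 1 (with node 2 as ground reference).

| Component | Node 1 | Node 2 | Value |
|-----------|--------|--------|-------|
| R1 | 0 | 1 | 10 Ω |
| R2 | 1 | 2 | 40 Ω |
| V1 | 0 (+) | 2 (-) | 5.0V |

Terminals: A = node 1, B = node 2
Nodal analysis, taking node 2 as the 0 V reference.
Source V1 fixes V_0 = 5 V.
KCL at each unknown node (sum of currents leaving = 0; resistances in Ω):
  Node 1: (V_1 - 5)/10 + (V_1 - 0)/40 = 0
Collecting terms: 0.125 × V_1 = 0.5  =>  V_1 = 4 V
The requested potential is V_1 = 4 V.

Final answer: V_1 = 4 V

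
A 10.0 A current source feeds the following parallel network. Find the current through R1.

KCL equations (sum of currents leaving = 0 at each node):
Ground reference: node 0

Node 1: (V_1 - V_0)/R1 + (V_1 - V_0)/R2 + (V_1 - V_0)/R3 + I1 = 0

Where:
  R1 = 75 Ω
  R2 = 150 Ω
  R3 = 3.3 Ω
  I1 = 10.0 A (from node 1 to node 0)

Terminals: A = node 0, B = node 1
All resistors sit directly between nodes 0 and 1, so they are in parallel and share one voltage V; the full source current 10 A splits among them.
1/R_par = 1/75 + 1/150 + 1/3.3 = 0.323 S  =>  R_par = 3.096 Ω
V = I × R_par = 10 × 3.096 = 30.96 V
I_R1 = V/R1 = 30.96/75 = 0.4128 A

Final answer: 0.4128 A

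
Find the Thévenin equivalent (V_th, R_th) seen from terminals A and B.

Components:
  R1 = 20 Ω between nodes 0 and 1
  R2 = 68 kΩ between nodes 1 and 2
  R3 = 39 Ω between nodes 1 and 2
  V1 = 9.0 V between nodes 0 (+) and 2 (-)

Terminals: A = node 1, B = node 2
Step 1 — V_th is the open-circuit voltage V_A - V_B (nothing connected across the terminals).
Nodal analysis, taking node 2 as the 0 V reference.
Source V1 fixes V_0 = 9 V.
KCL at each unknown node (sum of currents leaving = 0; resistances in Ω):
  Node 1: (V_1 - 9)/20 + (V_1 - 0)/68000 + (V_1 - 0)/39 = 0
Collecting terms: 0.07566 × V_1 = 0.45  =>  V_1 = 5.948 V
V_th = V_1 - V_2 = 5.948 - 0 = 5.948 V
Step 2 — R_th: zero the source — replace V1 by a short circuit (node 2 merges into node 0) — and find the resistance seen between A (node 1) and B (node 0).
Reduce the network between node 1 (A) and node 0 (B) by series/parallel combination:
  Rp1 = R1 ‖ R2 ‖ R3 (parallel, all between nodes 0 and 1) = 1/(1/20 + 1/68000 + 1/39) = 13.22 Ω
R_th = 13.22 Ω

Final answer: V_th = 5.948 V, R_th = 13.22 Ω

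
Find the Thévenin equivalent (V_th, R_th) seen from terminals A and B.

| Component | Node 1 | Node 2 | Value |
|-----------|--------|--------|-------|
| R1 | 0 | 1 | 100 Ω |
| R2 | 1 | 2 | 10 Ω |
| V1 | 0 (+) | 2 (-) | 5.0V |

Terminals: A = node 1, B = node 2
Step 1 — V_th is the open-circuit voltage V_A - V_B (nothing connected across the terminals).
Nodal analysis, taking node 2 as the 0 V reference.
Source V1 fixes V_0 = 5 V.
KCL at each unknown node (sum of currents leaving = 0; resistances in Ω):
  Node 1: (V_1 - 5)/100 + (V_1 - 0)/10 = 0
Collecting terms: 0.11 × V_1 = 0.05  =>  V_1 = 0.4545 V
V_th = V_1 - V_2 = 0.4545 - 0 = 0.4545 V
Step 2 — R_th: zero the source — replace V1 by a short circuit (node 2 merges into node 0) — and find the resistance seen between A (node 1) and B (node 0).
Reduce the network between node 1 (A) and node 0 (B) by series/parallel combination:
  Rp1 = R1 ‖ R2 (parallel, both between nodes 0 and 1) = 1/(1/100 + 1/10) = 9.091 Ω
R_th = 9.091 Ω

Final answer: V_th = 0.4545 V, R_th = 9.091 Ω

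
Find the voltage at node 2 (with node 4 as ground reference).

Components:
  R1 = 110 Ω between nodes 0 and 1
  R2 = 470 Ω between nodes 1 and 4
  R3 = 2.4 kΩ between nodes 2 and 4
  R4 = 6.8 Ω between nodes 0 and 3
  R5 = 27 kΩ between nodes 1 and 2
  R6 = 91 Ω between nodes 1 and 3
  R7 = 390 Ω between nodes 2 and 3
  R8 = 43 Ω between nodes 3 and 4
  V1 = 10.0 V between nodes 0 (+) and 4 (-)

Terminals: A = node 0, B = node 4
Nodal analysis, taking node 4 as the 0 V reference.
Source V1 fixes V_0 = 10 V.
KCL at each unknown node (sum of currents leaving = 0; resistances in Ω):
  Node 1: (V_1 - 10)/110 + (V_1 - 0)/470 + (V_1 - V_2)/27000 + (V_1 - V_3)/91 = 0
  Node 2: (V_2 - 0)/2400 + (V_2 - V_1)/27000 + (V_2 - V_3)/390 = 0
  Node 3: (V_3 - 10)/6.8 + (V_3 - V_1)/91 + (V_3 - V_2)/390 + (V_3 - 0)/43 = 0
Collecting terms (coefficients in siemens):
  0.02224·V_1 - 0.00003704·V_2 - 0.01099·V_3 = 0.09091
  0.003018·V_2 - 0.00003704·V_1 - 0.002564·V_3 = 0
  0.1839·V_3 - 0.01099·V_1 - 0.002564·V_2 = 1.471
Solving these 3 simultaneous equations (Gaussian elimination) gives:
  V_1 = 8.348 V, V_2 = 7.41 V, V_3 = 8.6 V
The requested potential is V_2 = 7.41 V.

Final answer: V_2 = 7.41 V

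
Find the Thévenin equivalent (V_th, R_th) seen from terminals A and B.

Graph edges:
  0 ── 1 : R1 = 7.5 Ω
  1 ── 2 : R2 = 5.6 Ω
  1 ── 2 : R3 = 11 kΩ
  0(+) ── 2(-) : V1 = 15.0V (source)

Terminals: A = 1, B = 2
Step 1 — V_th is the open-circuit voltage V_A - V_B (nothing connected across the terminals).
Nodal analysis, taking node 2 as the 0 V reference.
Source V1 fixes V_0 = 15 V.
KCL at each unknown node (sum of currents leaving = 0; resistances in Ω):
  Node 1: (V_1 - 15)/7.5 + (V_1 - 0)/5.6 + (V_1 - 0)/11000 = 0
Collecting terms: 0.312 × V_1 = 2  =>  V_1 = 6.41 V
V_th = V_1 - V_2 = 6.41 - 0 = 6.41 V
Step 2 — R_th: zero the source — replace V1 by a short circuit (node 2 merges into node 0) — and find the resistance seen between A (node 1) and B (node 0).
Reduce the network between node 1 (A) and node 0 (B) by series/parallel combination:
  Rp1 = R1 ‖ R2 ‖ R3 (parallel, all between nodes 0 and 1) = 1/(1/7.5 + 1/5.6 + 1/11000) = 3.205 Ω
R_th = 3.205 Ω

Final answer: V_th = 6.41 V, R_th = 3.205 Ω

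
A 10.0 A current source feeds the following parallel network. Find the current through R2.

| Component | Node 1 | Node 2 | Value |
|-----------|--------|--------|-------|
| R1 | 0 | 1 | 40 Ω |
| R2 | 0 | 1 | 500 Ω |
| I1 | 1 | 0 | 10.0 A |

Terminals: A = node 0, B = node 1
All resistors sit directly between nodes 0 and 1, so they are in parallel and share one voltage V; the full source current 10 A splits among them.
1/R_par = 1/40 + 1/500 = 0.027 S  =>  R_par = 37.04 Ω
V = I × R_par = 10 × 37.04 = 370.4 V
I_R2 = V/R2 = 370.4/500 = 0.7407 A

Final answer: 0.7407 A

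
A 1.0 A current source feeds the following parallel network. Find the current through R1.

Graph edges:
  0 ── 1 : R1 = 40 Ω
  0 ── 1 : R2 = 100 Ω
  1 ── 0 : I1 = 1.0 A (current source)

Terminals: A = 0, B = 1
All resistors sit directly between nodes 0 and 1, so they are in parallel and share one voltage V; the full source current 1 A splits among them.
1/R_par = 1/40 + 1/100 = 0.035 S  =>  R_par = 28.57 Ω
V = I × R_par = 1 × 28.57 = 28.57 V
I_R1 = V/R1 = 28.57/40 = 0.7143 A

Final answer: 0.7143 A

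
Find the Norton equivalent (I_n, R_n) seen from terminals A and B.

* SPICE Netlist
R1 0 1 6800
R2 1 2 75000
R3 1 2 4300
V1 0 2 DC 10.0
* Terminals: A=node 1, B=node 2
Find the Thévenin equivalent first; then I_n = V_th/R_th and R_n = R_th.
Step 1 — V_th is the open-circuit voltage V_A - V_B (nothing connected across the terminals).
Nodal analysis, taking node 2 as the 0 V reference.
Source V1 fixes V_0 = 10 V.
KCL at each unknown node (sum of currents leaving = 0; resistances in Ω):
  Node 1: (V_1 - 10)/6800 + (V_1 - 0)/75000 + (V_1 - 0)/4300 = 0
Collecting terms: 0.000393 × V_1 = 0.001471  =>  V_1 = 3.742 V
V_th = V_1 - V_2 = 3.742 - 0 = 3.742 V
Step 2 — R_th: zero the source — replace V1 by a short circuit (node 2 merges into node 0) — and find the resistance seen between A (node 1) and B (node 0).
Reduce the network between node 1 (A) and node 0 (B) by series/parallel combination:
  Rp1 = R1 ‖ R2 ‖ R3 (parallel, all between nodes 0 and 1) = 1/(1/6800 + 1/75000 + 1/4300) = 2545 Ω
R_th = 2.545 kΩ
I_n = V_th/R_th = 3.742/2545 = 0.001471 A, and R_n = R_th = 2.545 kΩ

Final answer: I_n = 0.001471 A, R_n = 2.545 kΩ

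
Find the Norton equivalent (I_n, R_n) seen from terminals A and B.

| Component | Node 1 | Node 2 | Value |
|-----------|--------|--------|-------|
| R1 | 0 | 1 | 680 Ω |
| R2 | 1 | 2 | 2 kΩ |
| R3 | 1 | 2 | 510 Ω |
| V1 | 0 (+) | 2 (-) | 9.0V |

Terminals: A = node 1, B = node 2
Find the Thévenin equivalent first; then I_n = V_th/R_th and R_n = R_th.
Step 1 — V_th is the open-circuit voltage V_A - V_B (nothing connected across the terminals).
Nodal analysis, taking node 2 as the 0 V reference.
Source V1 fixes V_0 = 9 V.
KCL at each unknown node (sum of currents leaving = 0; resistances in Ω):
  Node 1: (V_1 - 9)/680 + (V_1 - 0)/2000 + (V_1 - 0)/510 = 0
Collecting terms: 0.003931 × V_1 = 0.01324  =>  V_1 = 3.367 V
V_th = V_1 - V_2 = 3.367 - 0 = 3.367 V
Step 2 — R_th: zero the source — replace V1 by a short circuit (node 2 merges into node 0) — and find the resistance seen between A (node 1) and B (node 0).
Reduce the network between node 1 (A) and node 0 (B) by series/parallel combination:
  Rp1 = R1 ‖ R2 ‖ R3 (parallel, all between nodes 0 and 1) = 1/(1/680 + 1/2000 + 1/510) = 254.4 Ω
R_th = 254.4 Ω
I_n = V_th/R_th = 3.367/254.4 = 0.01324 A, and R_n = R_th = 254.4 Ω

Final answer: I_n = 0.01324 A, R_n = 254.4 Ω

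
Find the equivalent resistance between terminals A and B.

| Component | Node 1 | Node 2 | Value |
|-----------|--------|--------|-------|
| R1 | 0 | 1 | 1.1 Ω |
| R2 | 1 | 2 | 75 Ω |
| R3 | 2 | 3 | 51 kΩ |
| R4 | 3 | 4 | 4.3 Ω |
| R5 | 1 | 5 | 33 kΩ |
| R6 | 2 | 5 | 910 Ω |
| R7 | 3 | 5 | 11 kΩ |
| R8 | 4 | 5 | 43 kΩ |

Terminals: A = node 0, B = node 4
The network is not a plain series/parallel combination. Inject a 1 A test current into terminal A (node 0) and return it from terminal B (node 4); then R_eq = V_A / (1 A).
Nodal analysis, taking node 4 as the 0 V reference.
Current source I_test pushes 1 A into node 0 and draws it out of node 4.
KCL at each unknown node (sum of currents leaving = 0; resistances in Ω):
  Node 0: (V_0 - V_1)/1.1 - 1 = 0
  Node 1: (V_1 - V_0)/1.1 + (V_1 - V_2)/75 + (V_1 - V_5)/33000 = 0
  Node 2: (V_2 - V_1)/75 + (V_2 - V_3)/51000 + (V_2 - V_5)/910 = 0
  Node 3: (V_3 - V_2)/51000 + (V_3 - 0)/4.3 + (V_3 - V_5)/11000 = 0
  Node 5: (V_5 - V_1)/33000 + (V_5 - V_2)/910 + (V_5 - V_3)/11000 + (V_5 - 0)/43000 = 0
Collecting terms (coefficients in siemens):
  0.9091·V_0 - 0.9091·V_1 = 1
  0.9225·V_1 - 0.9091·V_0 - 0.01333·V_2 - 0.0000303·V_5 = 0
  0.01445·V_2 - 0.01333·V_1 - 0.00001961·V_3 - 0.001099·V_5 = 0
  0.2327·V_3 - 0.00001961·V_2 - 0.00009091·V_5 = 0
  0.001243·V_5 - 0.0000303·V_1 - 0.001099·V_2 - 0.00009091·V_3 = 0
Solving these 5 simultaneous equations (Gaussian elimination) gives:
  V_0 = 8186 V, V_1 = 8185 V, V_2 = 8112 V, V_3 = 3.563 V
  V_5 = 7369 V
R_eq = V_0 / 1 A = 8186 Ω = 8.186 kΩ

Final answer: 8.186 kΩ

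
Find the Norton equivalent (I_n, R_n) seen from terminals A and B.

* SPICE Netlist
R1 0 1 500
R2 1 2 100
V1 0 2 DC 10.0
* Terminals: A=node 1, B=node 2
Find the Thévenin equivalent first; then I_n = V_th/R_th and R_n = R_th.
Step 1 — V_th is the open-circuit voltage V_A - V_B (nothing connected across the terminals).
Nodal analysis, taking node 2 as the 0 V reference.
Source V1 fixes V_0 = 10 V.
KCL at each unknown node (sum of currents leaving = 0; resistances in Ω):
  Node 1: (V_1 - 10)/500 + (V_1 - 0)/100 = 0
Collecting terms: 0.012 × V_1 = 0.02  =>  V_1 = 1.667 V
V_th = V_1 - V_2 = 1.667 - 0 = 1.667 V
Step 2 — R_th: zero the source — replace V1 by a short circuit (node 2 merges into node 0) — and find the resistance seen between A (node 1) and B (node 0).
Reduce the network between node 1 (A) and node 0 (B) by series/parallel combination:
  Rp1 = R1 ‖ R2 (parallel, both between nodes 0 and 1) = 1/(1/500 + 1/100) = 83.33 Ω
R_th = 83.33 Ω
I_n = V_th/R_th = 1.667/83.33 = 0.02 A, and R_n = R_th = 83.33 Ω

Final answer: I_n = 0.02 A, R_n = 83.33 Ω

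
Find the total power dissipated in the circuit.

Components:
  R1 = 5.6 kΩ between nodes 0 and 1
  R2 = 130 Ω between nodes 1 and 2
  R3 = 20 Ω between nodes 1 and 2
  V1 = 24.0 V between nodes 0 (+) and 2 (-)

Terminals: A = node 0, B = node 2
Nodal analysis, taking node 2 as the 0 V reference.
Source V1 fixes V_0 = 24 V.
KCL at each unknown node (sum of currents leaving = 0; resistances in Ω):
  Node 1: (V_1 - 24)/5600 + (V_1 - 0)/130 + (V_1 - 0)/20 = 0
Collecting terms: 0.05787 × V_1 = 0.004286  =>  V_1 = 0.07406 V
Power in each resistor, P = (ΔV)²/R:
  P_R1 = (24 - 0.07406)²/5600 = 0.1022 W
  P_R2 = (0.07406 - 0)²/130 = 0.00004219 W
  P_R3 = (0.07406 - 0)²/20 = 0.0002742 W
P_total = P_R1 + P_R2 + P_R3 = 0.1025 W

Final answer: 0.1025 W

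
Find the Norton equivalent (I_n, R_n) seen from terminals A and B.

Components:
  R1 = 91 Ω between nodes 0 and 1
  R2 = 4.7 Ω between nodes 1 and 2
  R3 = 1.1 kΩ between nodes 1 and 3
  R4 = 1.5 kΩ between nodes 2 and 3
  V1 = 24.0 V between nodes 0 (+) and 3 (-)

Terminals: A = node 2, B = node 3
Find the Thévenin equivalent first; then I_n = V_th/R_th and R_n = R_th.
Step 1 — V_th is the open-circuit voltage V_A - V_B (nothing connected across the terminals).
Nodal analysis, taking node 3 as the 0 V reference.
Source V1 fixes V_0 = 24 V.
KCL at each unknown node (sum of currents leaving = 0; resistances in Ω):
  Node 1: (V_1 - 24)/91 + (V_1 - V_2)/4.7 + (V_1 - 0)/1100 = 0
  Node 2: (V_2 - V_1)/4.7 + (V_2 - 0)/1500 = 0
Collecting terms (coefficients in siemens):
  0.2247·V_1 - 0.2128·V_2 = 0.2637
  0.2134·V_2 - 0.2128·V_1 = 0
Determinant D = (0.2247)(0.2134) - (-0.2128)(-0.2128) = 0.002681
V_1 = [(0.2637)(0.2134) - (-0.2128)(0)]/D = 20.99 V
V_2 = [(0.2247)(0) - (0.2637)(-0.2128)]/D = 20.93 V
V_th = V_2 - V_3 = 20.93 - 0 = 20.93 V
Step 2 — R_th: zero the source — replace V1 by a short circuit (node 3 merges into node 0) — and find the resistance seen between A (node 2) and B (node 0).
Reduce the network between node 2 (A) and node 0 (B) by series/parallel combination:
  Rp1 = R1 ‖ R3 (parallel, both between nodes 0 and 1) = 1/(1/91 + 1/1100) = 84.05 Ω
  Rs1 = R2 + Rp1 (series, joined only at node 1) = 4.7 + 84.05 = 88.75 Ω
  Rp2 = R4 ‖ Rs1 (parallel, both between nodes 0 and 2) = 1/(1/1500 + 1/88.75) = 83.79 Ω
R_th = 83.79 Ω
I_n = V_th/R_th = 20.93/83.79 = 0.2498 A, and R_n = R_th = 83.79 Ω

Final answer: I_n = 0.2498 A, R_n = 83.79 Ω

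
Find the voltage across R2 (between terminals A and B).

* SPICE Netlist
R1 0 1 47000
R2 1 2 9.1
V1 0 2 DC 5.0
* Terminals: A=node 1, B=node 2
R1 and R2 are in series across V1 (node 0 → node 1 → node 2), and the output A–B is taken across R2, so this is a voltage divider.
Series current: I = V1/(R1 + R2) = 5/(47000 + 9.1) = 5/47010 = 0.0001064 A
V_R2 = I × R2 = V1 × R2/(R1 + R2) = 5 × 9.1/47010 = 0.0009679 V

Final answer: 0.0009679 V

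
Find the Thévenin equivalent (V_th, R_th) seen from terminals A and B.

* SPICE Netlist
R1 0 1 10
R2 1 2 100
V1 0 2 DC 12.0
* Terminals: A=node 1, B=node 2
Step 1 — V_th is the open-circuit voltage V_A - V_B (nothing connected across the terminals).
Nodal analysis, taking node 2 as the 0 V reference.
Source V1 fixes V_0 = 12 V.
KCL at each unknown node (sum of currents leaving = 0; resistances in Ω):
  Node 1: (V_1 - 12)/10 + (V_1 - 0)/100 = 0
Collecting terms: 0.11 × V_1 = 1.2  =>  V_1 = 10.91 V
V_th = V_1 - V_2 = 10.91 - 0 = 10.91 V
Step 2 — R_th: zero the source — replace V1 by a short circuit (node 2 merges into node 0) — and find the resistance seen between A (node 1) and B (node 0).
Reduce the network between node 1 (A) and node 0 (B) by series/parallel combination:
  Rp1 = R1 ‖ R2 (parallel, both between nodes 0 and 1) = 1/(1/10 + 1/100) = 9.091 Ω
R_th = 9.091 Ω

Final answer: V_th = 10.91 V, R_th = 9.091 Ω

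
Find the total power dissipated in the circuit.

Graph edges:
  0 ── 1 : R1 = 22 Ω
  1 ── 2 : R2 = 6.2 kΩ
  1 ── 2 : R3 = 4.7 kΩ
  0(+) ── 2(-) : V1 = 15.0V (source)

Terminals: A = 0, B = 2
Nodal analysis, taking node 2 as the 0 V reference.
Source V1 fixes V_0 = 15 V.
KCL at each unknown node (sum of currents leaving = 0; resistances in Ω):
  Node 1: (V_1 - 15)/22 + (V_1 - 0)/6200 + (V_1 - 0)/4700 = 0
Collecting terms: 0.04583 × V_1 = 0.6818  =>  V_1 = 14.88 V
Power in each resistor, P = (ΔV)²/R:
  P_R1 = (15 - 14.88)²/22 = 0.0006813 W
  P_R2 = (14.88 - 0)²/6200 = 0.0357 W
  P_R3 = (14.88 - 0)²/4700 = 0.04709 W
P_total = P_R1 + P_R2 + P_R3 = 0.08348 W

Final answer: 0.08348 W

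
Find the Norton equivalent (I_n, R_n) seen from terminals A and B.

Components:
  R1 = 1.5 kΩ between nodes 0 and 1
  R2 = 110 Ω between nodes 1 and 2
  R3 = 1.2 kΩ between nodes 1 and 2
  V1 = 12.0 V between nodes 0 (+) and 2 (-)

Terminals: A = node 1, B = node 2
Find the Thévenin equivalent first; then I_n = V_th/R_th and R_n = R_th.
Step 1 — V_th is the open-circuit voltage V_A - V_B (nothing connected across the terminals).
Nodal analysis, taking node 2 as the 0 V reference.
Source V1 fixes V_0 = 12 V.
KCL at each unknown node (sum of currents leaving = 0; resistances in Ω):
  Node 1: (V_1 - 12)/1500 + (V_1 - 0)/110 + (V_1 - 0)/1200 = 0
Collecting terms: 0.01059 × V_1 = 0.008  =>  V_1 = 0.7554 V
V_th = V_1 - V_2 = 0.7554 - 0 = 0.7554 V
Step 2 — R_th: zero the source — replace V1 by a short circuit (node 2 merges into node 0) — and find the resistance seen between A (node 1) and B (node 0).
Reduce the network between node 1 (A) and node 0 (B) by series/parallel combination:
  Rp1 = R1 ‖ R2 ‖ R3 (parallel, all between nodes 0 and 1) = 1/(1/1500 + 1/110 + 1/1200) = 94.42 Ω
R_th = 94.42 Ω
I_n = V_th/R_th = 0.7554/94.42 = 0.008 A, and R_n = R_th = 94.42 Ω

Final answer: I_n = 0.008 A, R_n = 94.42 Ω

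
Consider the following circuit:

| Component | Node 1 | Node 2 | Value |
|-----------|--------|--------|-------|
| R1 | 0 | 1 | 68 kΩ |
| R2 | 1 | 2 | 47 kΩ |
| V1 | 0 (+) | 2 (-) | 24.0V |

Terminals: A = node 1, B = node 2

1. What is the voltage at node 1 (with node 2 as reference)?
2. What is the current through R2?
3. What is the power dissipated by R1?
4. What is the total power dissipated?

Nodal analysis, taking node 2 as the 0 V reference.
Source V1 fixes V_0 = 24 V.
KCL at each unknown node (sum of currents leaving = 0; resistances in Ω):
  Node 1: (V_1 - 24)/68000 + (V_1 - 0)/47000 = 0
Collecting terms: 0.00003598 × V_1 = 0.0003529  =>  V_1 = 9.809 V
Part 1:
  Read off the nodal solution: V_1 = 9.809 V
Part 2:
  I_R2 = (V_1 - V_2)/R2 = (9.809 - 0)/47000 = 0.0002087 A
  Magnitude: I_R2 = 0.0002087 A
Part 3:
  I_R1 = (V_0 - V_1)/R1 = (24 - 9.809)/68000 = 0.0002087 A
  P_R1 = I_R1² × R1 = (0.0002087)² × 68000 = 0.002962 W
Part 4:
  Power in each resistor, P = (ΔV)²/R:
    P_R1 = (24 - 9.809)²/68000 = 0.002962 W
    P_R2 = (9.809 - 0)²/47000 = 0.002047 W
  P_total = P_R1 + P_R2 = 0.005009 W

Final answers:
1. V_1 = 9.809 V
2. I_R2 = 0.0002087 A
3. P_R1 = 0.002962 W
4. P_total = 0.005009 W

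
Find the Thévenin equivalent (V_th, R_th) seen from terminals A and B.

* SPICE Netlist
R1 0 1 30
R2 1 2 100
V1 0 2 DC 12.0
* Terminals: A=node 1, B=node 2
Step 1 — V_th is the open-circuit voltage V_A - V_B (nothing connected across the terminals).
Nodal analysis, taking node 2 as the 0 V reference.
Source V1 fixes V_0 = 12 V.
KCL at each unknown node (sum of currents leaving = 0; resistances in Ω):
  Node 1: (V_1 - 12)/30 + (V_1 - 0)/100 = 0
Collecting terms: 0.04333 × V_1 = 0.4  =>  V_1 = 9.231 V
V_th = V_1 - V_2 = 9.231 - 0 = 9.231 V
Step 2 — R_th: zero the source — replace V1 by a short circuit (node 2 merges into node 0) — and find the resistance seen between A (node 1) and B (node 0).
Reduce the network between node 1 (A) and node 0 (B) by series/parallel combination:
  Rp1 = R1 ‖ R2 (parallel, both between nodes 0 and 1) = 1/(1/30 + 1/100) = 23.08 Ω
R_th = 23.08 Ω

Final answer: V_th = 9.231 V, R_th = 23.08 Ω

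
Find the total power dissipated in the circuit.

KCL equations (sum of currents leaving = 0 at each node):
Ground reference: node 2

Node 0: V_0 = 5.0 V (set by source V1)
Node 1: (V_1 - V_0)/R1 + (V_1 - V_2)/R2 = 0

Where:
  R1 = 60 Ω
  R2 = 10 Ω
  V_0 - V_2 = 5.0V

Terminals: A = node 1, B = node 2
Nodal analysis, taking node 2 as the 0 V reference.
Source V1 fixes V_0 = 5 V.
KCL at each unknown node (sum of currents leaving = 0; resistances in Ω):
  Node 1: (V_1 - 5)/60 + (V_1 - 0)/10 = 0
Collecting terms: 0.1167 × V_1 = 0.08333  =>  V_1 = 0.7143 V
Power in each resistor, P = (ΔV)²/R:
  P_R1 = (5 - 0.7143)²/60 = 0.3061 W
  P_R2 = (0.7143 - 0)²/10 = 0.05102 W
P_total = P_R1 + P_R2 = 0.3571 W

Final answer: 0.3571 W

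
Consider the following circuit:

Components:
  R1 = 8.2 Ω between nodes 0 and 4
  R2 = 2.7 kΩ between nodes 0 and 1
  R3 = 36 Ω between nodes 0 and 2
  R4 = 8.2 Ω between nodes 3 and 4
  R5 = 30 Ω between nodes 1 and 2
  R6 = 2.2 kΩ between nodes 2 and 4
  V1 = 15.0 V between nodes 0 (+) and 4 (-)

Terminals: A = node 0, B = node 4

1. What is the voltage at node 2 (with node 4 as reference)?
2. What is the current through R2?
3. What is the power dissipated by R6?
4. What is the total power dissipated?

Nodal analysis, taking node 4 as the 0 V reference.
Source V1 fixes V_0 = 15 V.
KCL at each unknown node (sum of currents leaving = 0; resistances in Ω):
  Node 1: (V_1 - 15)/2700 + (V_1 - V_2)/30 = 0
  Node 2: (V_2 - 15)/36 + (V_2 - V_1)/30 + (V_2 - 0)/2200 = 0
  Node 3: (V_3 - 0)/8.2 = 0
Collecting terms (coefficients in siemens):
  0.0337·V_1 - 0.03333·V_2 = 0.005556
  0.06157·V_2 - 0.03333·V_1 = 0.4167
  0.122·V_3 = 0
Solving these 3 simultaneous equations (Gaussian elimination) gives:
  V_1 = 14.76 V, V_2 = 14.76 V, V_3 = 0 V
Part 1:
  Read off the nodal solution: V_2 = 14.76 V
Part 2:
  I_R2 = (V_0 - V_1)/R2 = (15 - 14.76)/2700 = 0.00008733 A
  Magnitude: I_R2 = 0.00008733 A
Part 3:
  I_R6 = (V_2 - V_4)/R6 = (14.76 - 0)/2200 = 0.00671 A
  P_R6 = I_R6² × R6 = (0.00671)² × 2200 = 0.09905 W
Part 4:
  Power in each resistor, P = (ΔV)²/R:
    P_R1 = (15 - 0)²/8.2 = 27.44 W
    P_R2 = (15 - 14.76)²/2700 = 0.00002059 W
    P_R3 = (15 - 14.76)²/36 = 0.001579 W
    P_R4 = (0 - 0)²/8.2 = 0 W
    P_R5 = (14.76 - 14.76)²/30 = 0.0000002288 W
    P_R6 = (14.76 - 0)²/2200 = 0.09905 W
  P_total = P_R1 + P_R2 + P_R3 + P_R4 + P_R5 + P_R6 = 27.54 W

Final answers:
1. V_2 = 14.76 V
2. I_R2 = 8.733e-05 A
3. P_R6 = 0.09905 W
4. P_total = 27.54 W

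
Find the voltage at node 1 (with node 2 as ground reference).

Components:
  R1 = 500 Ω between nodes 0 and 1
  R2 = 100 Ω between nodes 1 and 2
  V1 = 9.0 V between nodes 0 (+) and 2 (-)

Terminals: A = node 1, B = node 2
Nodal analysis, taking node 2 as the 0 V reference.
Source V1 fixes V_0 = 9 V.
KCL at each unknown node (sum of currents leaving = 0; resistances in Ω):
  Node 1: (V_1 - 9)/500 + (V_1 - 0)/100 = 0
Collecting terms: 0.012 × V_1 = 0.018  =>  V_1 = 1.5 V
The requested potential is V_1 = 1.5 V.

Final answer: V_1 = 1.5 V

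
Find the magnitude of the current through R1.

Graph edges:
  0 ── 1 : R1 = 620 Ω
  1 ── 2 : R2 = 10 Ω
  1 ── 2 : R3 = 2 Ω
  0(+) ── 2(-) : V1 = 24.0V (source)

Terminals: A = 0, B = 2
Nodal analysis, taking node 2 as the 0 V reference.
Source V1 fixes V_0 = 24 V.
KCL at each unknown node (sum of currents leaving = 0; resistances in Ω):
  Node 1: (V_1 - 24)/620 + (V_1 - 0)/10 + (V_1 - 0)/2 = 0
Collecting terms: 0.6016 × V_1 = 0.03871  =>  V_1 = 0.06434 V
I_R1 = (V_0 - V_1)/R1 = (24 - 0.06434)/620 = 0.03861 A
|I_R1| = 0.03861 A

Final answer: |I_R1| = 0.03861 A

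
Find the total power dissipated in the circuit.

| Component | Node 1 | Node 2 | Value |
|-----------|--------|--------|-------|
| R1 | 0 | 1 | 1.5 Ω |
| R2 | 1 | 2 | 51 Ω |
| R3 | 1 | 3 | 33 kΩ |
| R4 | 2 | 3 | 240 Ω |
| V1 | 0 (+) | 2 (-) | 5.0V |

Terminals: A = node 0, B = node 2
Nodal analysis, taking node 2 as the 0 V reference.
Source V1 fixes V_0 = 5 V.
KCL at each unknown node (sum of currents leaving = 0; resistances in Ω):
  Node 1: (V_1 - 5)/1.5 + (V_1 - 0)/51 + (V_1 - V_3)/33000 = 0
  Node 3: (V_3 - V_1)/33000 + (V_3 - 0)/240 = 0
Collecting terms (coefficients in siemens):
  0.6863·V_1 - 0.0000303·V_3 = 3.333
  0.004197·V_3 - 0.0000303·V_1 = 0
Determinant D = (0.6863)(0.004197) - (-0.0000303)(-0.0000303) = 0.00288
V_1 = [(3.333)(0.004197) - (-0.0000303)(0)]/D = 4.857 V
V_3 = [(0.6863)(0) - (3.333)(-0.0000303)]/D = 0.03507 V
Power in each resistor, P = (ΔV)²/R:
  P_R1 = (5 - 4.857)²/1.5 = 0.01365 W
  P_R2 = (4.857 - 0)²/51 = 0.4625 W
  P_R3 = (4.857 - 0.03507)²/33000 = 0.0007046 W
  P_R4 = (0 - 0.03507)²/240 = 0.000005124 W
P_total = P_R1 + P_R2 + P_R3 + P_R4 = 0.4769 W

Final answer: 0.4769 W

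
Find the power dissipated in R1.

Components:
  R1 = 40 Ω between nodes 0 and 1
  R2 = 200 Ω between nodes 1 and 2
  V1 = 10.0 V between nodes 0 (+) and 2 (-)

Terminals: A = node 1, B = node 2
Nodal analysis, taking node 2 as the 0 V reference.
Source V1 fixes V_0 = 10 V.
KCL at each unknown node (sum of currents leaving = 0; resistances in Ω):
  Node 1: (V_1 - 10)/40 + (V_1 - 0)/200 = 0
Collecting terms: 0.03 × V_1 = 0.25  =>  V_1 = 8.333 V
I_R1 = (V_0 - V_1)/R1 = (10 - 8.333)/40 = 0.04167 A
P_R1 = I_R1² × R1 = (0.04167)² × 40 = 0.06944 W

Final answer: 0.06944 W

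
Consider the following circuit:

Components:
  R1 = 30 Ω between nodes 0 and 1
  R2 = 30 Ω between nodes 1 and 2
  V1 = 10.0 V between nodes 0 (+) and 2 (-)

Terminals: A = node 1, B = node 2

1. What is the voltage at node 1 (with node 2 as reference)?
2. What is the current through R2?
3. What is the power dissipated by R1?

Nodal analysis, taking node 2 as the 0 V reference.
Source V1 fixes V_0 = 10 V.
KCL at each unknown node (sum of currents leaving = 0; resistances in Ω):
  Node 1: (V_1 - 10)/30 + (V_1 - 0)/30 = 0
Collecting terms: 0.06667 × V_1 = 0.3333  =>  V_1 = 5 V
Part 1:
  Read off the nodal solution: V_1 = 5 V
Part 2:
  I_R2 = (V_1 - V_2)/R2 = (5 - 0)/30 = 0.1667 A
  Magnitude: I_R2 = 0.1667 A
Part 3:
  I_R1 = (V_0 - V_1)/R1 = (10 - 5)/30 = 0.1667 A
  P_R1 = I_R1² × R1 = (0.1667)² × 30 = 0.8333 W

Final answers:
1. V_1 = 5 V
2. I_R2 = 0.1667 A
3. P_R1 = 0.8333 W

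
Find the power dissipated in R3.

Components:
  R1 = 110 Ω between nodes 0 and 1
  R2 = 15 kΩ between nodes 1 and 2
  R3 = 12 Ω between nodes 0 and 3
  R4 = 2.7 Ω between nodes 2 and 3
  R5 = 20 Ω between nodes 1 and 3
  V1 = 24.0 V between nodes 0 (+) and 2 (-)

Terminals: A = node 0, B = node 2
Nodal analysis, taking node 2 as the 0 V reference.
Source V1 fixes V_0 = 24 V.
KCL at each unknown node (sum of currents leaving = 0; resistances in Ω):
  Node 1: (V_1 - 24)/110 + (V_1 - 0)/15000 + (V_1 - V_3)/20 = 0
  Node 3: (V_3 - 24)/12 + (V_3 - 0)/2.7 + (V_3 - V_1)/20 = 0
Collecting terms (coefficients in siemens):
  0.05916·V_1 - 0.05·V_3 = 0.2182
  0.5037·V_3 - 0.05·V_1 = 2
Determinant D = (0.05916)(0.5037) - (-0.05)(-0.05) = 0.0273
V_1 = [(0.2182)(0.5037) - (-0.05)(2)]/D = 7.689 V
V_3 = [(0.05916)(2) - (0.2182)(-0.05)]/D = 4.734 V
I_R3 = (V_0 - V_3)/R3 = (24 - 4.734)/12 = 1.606 A
P_R3 = I_R3² × R3 = (1.606)² × 12 = 30.93 W

Final answer: 30.93 W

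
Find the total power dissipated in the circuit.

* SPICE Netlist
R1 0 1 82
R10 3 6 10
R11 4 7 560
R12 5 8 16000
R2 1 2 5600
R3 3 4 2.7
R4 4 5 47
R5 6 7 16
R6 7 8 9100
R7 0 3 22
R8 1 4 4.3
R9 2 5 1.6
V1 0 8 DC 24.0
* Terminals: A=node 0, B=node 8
Nodal analysis, taking node 8 as the 0 V reference.
Source V1 fixes V_0 = 24 V.
KCL at each unknown node (sum of currents leaving = 0; resistances in Ω):
  Node 1: (V_1 - 24)/82 + (V_1 - V_2)/5600 + (V_1 - V_4)/4.3 = 0
  Node 2: (V_2 - V_1)/5600 + (V_2 - V_5)/1.6 = 0
  Node 3: (V_3 - V_4)/2.7 + (V_3 - 24)/22 + (V_3 - V_6)/10 = 0
  Node 4: (V_4 - V_3)/2.7 + (V_4 - V_5)/47 + (V_4 - V_1)/4.3 + (V_4 - V_7)/560 = 0
  Node 5: (V_5 - V_4)/47 + (V_5 - V_2)/1.6 + (V_5 - 0)/16000 = 0
  Node 6: (V_6 - V_7)/16 + (V_6 - V_3)/10 = 0
  Node 7: (V_7 - V_6)/16 + (V_7 - 0)/9100 + (V_7 - V_4)/560 = 0
Collecting terms (coefficients in siemens):
  0.2449·V_1 - 0.0001786·V_2 - 0.2326·V_4 = 0.2927
  0.6252·V_2 - 0.0001786·V_1 - 0.625·V_5 = 0
  0.5158·V_3 - 0.3704·V_4 - 0.1·V_6 = 1.091
  0.626·V_4 - 0.2326·V_1 - 0.3704·V_3 - 0.02128·V_5 - 0.001786·V_7 = 0
  0.6463·V_5 - 0.625·V_2 - 0.02128·V_4 = 0
  0.1625·V_6 - 0.1·V_3 - 0.0625·V_7 = 0
  0.0644·V_7 - 0.001786·V_4 - 0.0625·V_6 = 0
Solving these 7 simultaneous equations (Gaussian elimination) gives:
  V_1 = 23.93 V, V_2 = 23.86 V, V_3 = 23.93 V, V_4 = 23.93 V
  V_5 = 23.86 V, V_6 = 23.9 V, V_7 = 23.86 V
Power in each resistor, P = (ΔV)²/R:
  P_R1 = (24 - 23.93)²/82 = 0.00005991 W
  P_R2 = (23.93 - 23.86)²/5600 = 0.0000009533 W
  P_R3 = (23.93 - 23.93)²/2.7 = 0.000001515 W
  P_R4 = (23.93 - 23.86)²/47 = 0.0001027 W
  P_R5 = (23.9 - 23.86)²/16 = 0.0001008 W
  P_R6 = (23.86 - 0)²/9100 = 0.06258 W
  P_R7 = (24 - 23.93)²/22 = 0.0002336 W
  P_R8 = (23.93 - 23.93)²/4.3 = 0.000003047 W
  P_R9 = (23.86 - 23.86)²/1.6 = 0.0000000002724 W
  P_R10 = (23.93 - 23.9)²/10 = 0.00006297 W
  P_R11 = (23.93 - 23.86)²/560 = 0.000007138 W
  P_R12 = (23.86 - 0)²/16000 = 0.03557 W
P_total = P_R1 + P_R2 + P_R3 + P_R4 + P_R5 + P_R6 + P_R7 + P_R8 + P_R9 + P_R10 + P_R11 + P_R12 = 0.09872 W

Final answer: 0.09872 W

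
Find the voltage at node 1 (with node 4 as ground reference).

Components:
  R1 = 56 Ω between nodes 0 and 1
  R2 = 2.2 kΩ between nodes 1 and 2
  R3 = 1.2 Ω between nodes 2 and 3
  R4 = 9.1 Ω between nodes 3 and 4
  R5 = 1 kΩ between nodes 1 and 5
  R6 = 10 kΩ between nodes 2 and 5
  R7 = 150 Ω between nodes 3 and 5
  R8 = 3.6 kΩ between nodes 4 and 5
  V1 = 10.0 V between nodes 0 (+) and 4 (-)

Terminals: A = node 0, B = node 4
Nodal analysis, taking node 4 as the 0 V reference.
Source V1 fixes V_0 = 10 V.
KCL at each unknown node (sum of currents leaving = 0; resistances in Ω):
  Node 1: (V_1 - 10)/56 + (V_1 - V_2)/2200 + (V_1 - V_5)/1000 = 0
  Node 2: (V_2 - V_1)/2200 + (V_2 - V_3)/1.2 + (V_2 - V_5)/10000 = 0
  Node 3: (V_3 - V_2)/1.2 + (V_3 - 0)/9.1 + (V_3 - V_5)/150 = 0
  Node 5: (V_5 - V_1)/1000 + (V_5 - V_2)/10000 + (V_5 - V_3)/150 + (V_5 - 0)/3600 = 0
Collecting terms (coefficients in siemens):
  0.01931·V_1 - 0.0004545·V_2 - 0.001·V_5 = 0.1786
  0.8339·V_2 - 0.0004545·V_1 - 0.8333·V_3 - 0.0001·V_5 = 0
  0.9499·V_3 - 0.8333·V_2 - 0.006667·V_5 = 0
  0.008044·V_5 - 0.001·V_1 - 0.0001·V_2 - 0.006667·V_3 = 0
Solving these 4 simultaneous equations (Gaussian elimination) gives:
  V_1 = 9.314 V, V_2 = 0.1134 V, V_3 = 0.1083 V, V_5 = 1.249 V
The requested potential is V_1 = 9.314 V.

Final answer: V_1 = 9.314 V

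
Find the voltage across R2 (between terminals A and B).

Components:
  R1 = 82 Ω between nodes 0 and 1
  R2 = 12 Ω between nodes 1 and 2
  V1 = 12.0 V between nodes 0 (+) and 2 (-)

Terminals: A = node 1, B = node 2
R1 and R2 are in series across V1 (node 0 → node 1 → node 2), and the output A–B is taken across R2, so this is a voltage divider.
Series current: I = V1/(R1 + R2) = 12/(82 + 12) = 12/94 = 0.1277 A
V_R2 = I × R2 = V1 × R2/(R1 + R2) = 12 × 12/94 = 1.532 V

Final answer: 1.532 V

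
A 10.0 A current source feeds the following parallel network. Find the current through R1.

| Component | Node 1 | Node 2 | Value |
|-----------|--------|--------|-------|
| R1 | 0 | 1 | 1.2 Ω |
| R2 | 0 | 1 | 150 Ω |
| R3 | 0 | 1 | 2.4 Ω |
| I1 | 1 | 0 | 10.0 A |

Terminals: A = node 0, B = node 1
All resistors sit directly between nodes 0 and 1, so they are in parallel and share one voltage V; the full source current 10 A splits among them.
1/R_par = 1/1.2 + 1/150 + 1/2.4 = 1.257 S  =>  R_par = 0.7958 Ω
V = I × R_par = 10 × 0.7958 = 7.958 V
I_R1 = V/R1 = 7.958/1.2 = 6.631 A

Final answer: 6.631 A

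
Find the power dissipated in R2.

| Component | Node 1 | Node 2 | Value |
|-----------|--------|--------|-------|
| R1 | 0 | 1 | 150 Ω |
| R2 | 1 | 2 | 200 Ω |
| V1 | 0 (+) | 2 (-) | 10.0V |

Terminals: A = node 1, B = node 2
Nodal analysis, taking node 2 as the 0 V reference.
Source V1 fixes V_0 = 10 V.
KCL at each unknown node (sum of currents leaving = 0; resistances in Ω):
  Node 1: (V_1 - 10)/150 + (V_1 - 0)/200 = 0
Collecting terms: 0.01167 × V_1 = 0.06667  =>  V_1 = 5.714 V
I_R2 = (V_1 - V_2)/R2 = (5.714 - 0)/200 = 0.02857 A
P_R2 = I_R2² × R2 = (0.02857)² × 200 = 0.1633 W

Final answer: 0.1633 W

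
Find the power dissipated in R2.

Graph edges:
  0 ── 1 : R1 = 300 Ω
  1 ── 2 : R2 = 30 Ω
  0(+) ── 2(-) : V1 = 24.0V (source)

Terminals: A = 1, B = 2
Nodal analysis, taking node 2 as the 0 V reference.
Source V1 fixes V_0 = 24 V.
KCL at each unknown node (sum of currents leaving = 0; resistances in Ω):
  Node 1: (V_1 - 24)/300 + (V_1 - 0)/30 = 0
Collecting terms: 0.03667 × V_1 = 0.08  =>  V_1 = 2.182 V
I_R2 = (V_1 - V_2)/R2 = (2.182 - 0)/30 = 0.07273 A
P_R2 = I_R2² × R2 = (0.07273)² × 30 = 0.1587 W

Final answer: 0.1587 W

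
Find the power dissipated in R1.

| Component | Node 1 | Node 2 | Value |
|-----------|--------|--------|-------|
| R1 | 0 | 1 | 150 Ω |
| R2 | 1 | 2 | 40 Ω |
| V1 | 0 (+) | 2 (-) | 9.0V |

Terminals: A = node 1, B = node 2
Nodal analysis, taking node 2 as the 0 V reference.
Source V1 fixes V_0 = 9 V.
KCL at each unknown node (sum of currents leaving = 0; resistances in Ω):
  Node 1: (V_1 - 9)/150 + (V_1 - 0)/40 = 0
Collecting terms: 0.03167 × V_1 = 0.06  =>  V_1 = 1.895 V
I_R1 = (V_0 - V_1)/R1 = (9 - 1.895)/150 = 0.04737 A
P_R1 = I_R1² × R1 = (0.04737)² × 150 = 0.3366 W

Final answer: 0.3366 W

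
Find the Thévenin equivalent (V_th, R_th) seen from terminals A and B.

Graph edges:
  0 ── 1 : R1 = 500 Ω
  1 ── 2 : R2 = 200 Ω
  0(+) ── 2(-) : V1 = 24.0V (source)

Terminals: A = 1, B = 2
Step 1 — V_th is the open-circuit voltage V_A - V_B (nothing connected across the terminals).
Nodal analysis, taking node 2 as the 0 V reference.
Source V1 fixes V_0 = 24 V.
KCL at each unknown node (sum of currents leaving = 0; resistances in Ω):
  Node 1: (V_1 - 24)/500 + (V_1 - 0)/200 = 0
Collecting terms: 0.007 × V_1 = 0.048  =>  V_1 = 6.857 V
V_th = V_1 - V_2 = 6.857 - 0 = 6.857 V
Step 2 — R_th: zero the source — replace V1 by a short circuit (node 2 merges into node 0) — and find the resistance seen between A (node 1) and B (node 0).
Reduce the network between node 1 (A) and node 0 (B) by series/parallel combination:
  Rp1 = R1 ‖ R2 (parallel, both between nodes 0 and 1) = 1/(1/500 + 1/200) = 142.9 Ω
R_th = 142.9 Ω

Final answer: V_th = 6.857 V, R_th = 142.9 Ω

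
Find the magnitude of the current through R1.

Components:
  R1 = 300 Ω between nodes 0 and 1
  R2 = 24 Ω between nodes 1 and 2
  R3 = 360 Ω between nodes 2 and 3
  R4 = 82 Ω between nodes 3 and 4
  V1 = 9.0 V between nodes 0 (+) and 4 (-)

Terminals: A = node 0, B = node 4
Nodal analysis, taking node 4 as the 0 V reference.
Source V1 fixes V_0 = 9 V.
KCL at each unknown node (sum of currents leaving = 0; resistances in Ω):
  Node 1: (V_1 - 9)/300 + (V_1 - V_2)/24 = 0
  Node 2: (V_2 - V_1)/24 + (V_2 - V_3)/360 = 0
  Node 3: (V_3 - V_2)/360 + (V_3 - 0)/82 = 0
Collecting terms (coefficients in siemens):
  0.045·V_1 - 0.04167·V_2 = 0.03
  0.04444·V_2 - 0.04167·V_1 - 0.002778·V_3 = 0
  0.01497·V_3 - 0.002778·V_2 = 0
Solving these 3 simultaneous equations (Gaussian elimination) gives:
  V_1 = 5.475 V, V_2 = 5.193 V, V_3 = 0.9634 V
I_R1 = (V_0 - V_1)/R1 = (9 - 5.475)/300 = 0.01175 A
|I_R1| = 0.01175 A

Final answer: |I_R1| = 0.01175 A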